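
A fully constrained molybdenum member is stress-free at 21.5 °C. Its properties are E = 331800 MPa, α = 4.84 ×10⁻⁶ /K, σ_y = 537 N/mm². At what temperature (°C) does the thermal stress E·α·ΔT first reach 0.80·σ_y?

289 °C

E = 331800 MPa = 331.8 GPa.
σ_y = 537 N/mm² = 537.0 MPa.
E·α·ΔT = 429.6 MPa ⇒ ΔT = 429.6 / (331.8×10³ × 4.84×10⁻⁶) = 267.5 K.
T = 21.5 + 267.5 = 289.0 °C.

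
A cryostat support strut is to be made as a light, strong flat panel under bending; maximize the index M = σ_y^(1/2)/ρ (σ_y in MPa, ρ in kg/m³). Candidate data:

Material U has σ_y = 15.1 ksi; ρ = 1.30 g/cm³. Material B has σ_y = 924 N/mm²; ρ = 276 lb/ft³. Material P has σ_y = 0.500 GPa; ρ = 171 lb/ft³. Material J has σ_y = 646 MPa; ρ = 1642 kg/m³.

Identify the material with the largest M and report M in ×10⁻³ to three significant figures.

material J, M = 15.5×10⁻³

In SI units:
  material U: σ_y = 104.1 MPa, ρ = 1300 kg/m³
  material B: σ_y = 924.0 MPa, ρ = 4421 kg/m³
  material P: σ_y = 500.0 MPa, ρ = 2739 kg/m³
  material J: σ_y = 646.0 MPa, ρ = 1642 kg/m³
  material J: M = 15.5×10⁻³
  material P: M = 8.16×10⁻³
  material U: M = 7.85×10⁻³
  material B: M = 6.88×10⁻³
Material J ranks first.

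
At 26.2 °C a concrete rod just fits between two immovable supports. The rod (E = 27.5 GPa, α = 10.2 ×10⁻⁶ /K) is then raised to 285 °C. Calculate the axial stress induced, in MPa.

72.6 MPa

ΔT = 258.8 K. Constrained thermal stress σ = E·α·ΔT = 27.50×10³ MPa × 10.2×10⁻⁶ × 258.8 = 72.6 MPa (compressive).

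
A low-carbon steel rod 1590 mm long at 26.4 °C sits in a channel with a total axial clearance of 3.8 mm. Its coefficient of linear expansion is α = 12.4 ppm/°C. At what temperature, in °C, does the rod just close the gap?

α·L₀·ΔT = 3.8 mm ⇒ ΔT = 3.8 / (12.4×10⁻⁶ × 1590.0) = 192.7 K.
T = 26.4 + 192.7 = 219.1 °C.

219 °C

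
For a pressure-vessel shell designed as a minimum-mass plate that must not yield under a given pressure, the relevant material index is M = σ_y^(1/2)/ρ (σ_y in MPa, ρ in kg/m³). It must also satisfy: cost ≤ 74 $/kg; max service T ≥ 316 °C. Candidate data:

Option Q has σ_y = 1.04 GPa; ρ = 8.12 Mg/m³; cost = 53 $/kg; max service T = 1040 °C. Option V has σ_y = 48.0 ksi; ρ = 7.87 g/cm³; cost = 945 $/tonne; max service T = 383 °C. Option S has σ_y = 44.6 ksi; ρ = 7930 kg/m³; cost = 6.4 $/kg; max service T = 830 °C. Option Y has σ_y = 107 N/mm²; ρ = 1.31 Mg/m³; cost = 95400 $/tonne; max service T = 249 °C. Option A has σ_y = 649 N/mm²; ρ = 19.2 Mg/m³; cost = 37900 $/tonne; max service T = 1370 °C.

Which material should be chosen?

option Q

Screen on constraints: cost ≤ 74 $/kg; max service T ≥ 316 °C. Survivors: option Q, option V, option S, option A.
Putting every candidate on a common basis:
  option Q: σ_y = 1040 MPa, ρ = 8120 kg/m³
  option V: σ_y = 330.9 MPa, ρ = 7870 kg/m³
  option S: σ_y = 307.5 MPa, ρ = 7930 kg/m³
  option A: σ_y = 649.0 MPa, ρ = 19200 kg/m³
  option Q: M = 3.97×10⁻³
  option V: M = 2.31×10⁻³
  option S: M = 2.21×10⁻³
  option A: M = 1.33×10⁻³
Option Q has the largest M.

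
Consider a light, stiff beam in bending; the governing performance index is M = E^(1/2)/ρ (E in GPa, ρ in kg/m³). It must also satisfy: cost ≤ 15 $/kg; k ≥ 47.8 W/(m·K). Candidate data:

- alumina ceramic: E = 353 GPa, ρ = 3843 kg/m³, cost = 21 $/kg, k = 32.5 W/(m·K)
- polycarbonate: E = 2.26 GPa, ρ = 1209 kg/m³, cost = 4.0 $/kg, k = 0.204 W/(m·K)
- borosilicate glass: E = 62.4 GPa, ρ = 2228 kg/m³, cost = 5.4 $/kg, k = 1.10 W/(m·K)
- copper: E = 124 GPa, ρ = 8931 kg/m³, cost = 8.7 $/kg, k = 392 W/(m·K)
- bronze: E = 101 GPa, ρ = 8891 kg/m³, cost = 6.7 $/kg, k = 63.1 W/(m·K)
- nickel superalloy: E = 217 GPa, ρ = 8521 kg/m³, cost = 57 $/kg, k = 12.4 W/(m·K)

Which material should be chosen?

copper

Screen on constraints: cost ≤ 15 $/kg; k ≥ 47.8 W/(m·K). Survivors: copper, bronze.
Per-candidate index values:
  copper: M = 1.25×10⁻³
  bronze: M = 1.13×10⁻³
Copper ranks first.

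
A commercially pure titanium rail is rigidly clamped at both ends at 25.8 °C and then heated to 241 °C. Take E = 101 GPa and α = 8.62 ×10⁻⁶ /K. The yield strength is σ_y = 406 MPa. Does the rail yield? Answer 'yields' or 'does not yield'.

does not yield

ΔT = 215.2 K. Constrained thermal stress σ = E·α·ΔT = 101.0×10³ MPa × 8.62×10⁻⁶ × 215.2 = 187 MPa (compressive).
Compare to σ_y = 406 MPa: σ < σ_y, so it does not yield.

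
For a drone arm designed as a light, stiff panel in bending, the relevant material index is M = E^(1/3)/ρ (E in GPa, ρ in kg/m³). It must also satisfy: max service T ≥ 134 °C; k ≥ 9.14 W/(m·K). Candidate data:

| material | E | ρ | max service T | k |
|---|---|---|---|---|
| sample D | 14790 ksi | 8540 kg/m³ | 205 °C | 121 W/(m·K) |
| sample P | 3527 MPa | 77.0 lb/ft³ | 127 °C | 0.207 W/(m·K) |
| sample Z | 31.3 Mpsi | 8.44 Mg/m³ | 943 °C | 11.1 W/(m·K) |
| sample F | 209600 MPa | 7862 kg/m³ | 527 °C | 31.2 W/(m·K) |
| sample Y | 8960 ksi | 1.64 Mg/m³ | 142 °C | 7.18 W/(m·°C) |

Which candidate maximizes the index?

Screen on constraints: max service T ≥ 134 °C; k ≥ 9.14 W/(m·K). Survivors: sample D, sample Z, sample F.
Normalizing units and computing the index:
  sample D: E = 102.0 GPa, ρ = 8540 kg/m³
  sample Z: E = 215.8 GPa, ρ = 8440 kg/m³
  sample F: E = 209.6 GPa, ρ = 7862 kg/m³
  sample F: M = 0.756×10⁻³
  sample Z: M = 0.711×10⁻³
  sample D: M = 0.547×10⁻³
Sample F has the largest M.

sample F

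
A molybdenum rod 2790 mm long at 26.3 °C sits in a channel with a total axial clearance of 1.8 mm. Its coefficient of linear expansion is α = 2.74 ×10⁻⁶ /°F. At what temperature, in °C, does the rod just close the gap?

α = 2.74×10⁻⁶/°F × 9/5 = 4.93×10⁻⁶/K.
α·L₀·ΔT = 1.8 mm ⇒ ΔT = 1.8 / (4.93×10⁻⁶ × 2790.0) = 130.8 K.
T = 26.3 + 130.8 = 157.1 °C.

157 °C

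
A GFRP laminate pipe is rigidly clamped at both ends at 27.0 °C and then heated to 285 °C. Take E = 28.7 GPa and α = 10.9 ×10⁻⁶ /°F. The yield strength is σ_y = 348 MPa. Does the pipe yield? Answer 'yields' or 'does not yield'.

α = 10.9×10⁻⁶/°F × 9/5 = 19.6×10⁻⁶/K.
ΔT = 258.0 K. Constrained thermal stress σ = E·α·ΔT = 28.70×10³ MPa × 19.6×10⁻⁶ × 258.0 = 145 MPa (compressive).
Compare to σ_y = 348 MPa: σ < σ_y, so it does not yield.

does not yield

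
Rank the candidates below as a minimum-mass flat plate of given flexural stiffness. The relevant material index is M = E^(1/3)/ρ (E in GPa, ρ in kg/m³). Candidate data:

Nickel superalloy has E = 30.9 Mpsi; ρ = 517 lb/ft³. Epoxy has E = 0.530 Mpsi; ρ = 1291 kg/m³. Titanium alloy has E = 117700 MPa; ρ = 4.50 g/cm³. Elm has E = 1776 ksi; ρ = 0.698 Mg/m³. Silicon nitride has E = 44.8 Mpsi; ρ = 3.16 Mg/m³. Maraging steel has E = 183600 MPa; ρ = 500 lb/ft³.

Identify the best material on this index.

Normalizing units and computing the index:
  nickel superalloy: E = 213.0 GPa, ρ = 8282 kg/m³
  epoxy: E = 3.654 GPa, ρ = 1291 kg/m³
  titanium alloy: E = 117.7 GPa, ρ = 4500 kg/m³
  elm: E = 12.25 GPa, ρ = 698.0 kg/m³
  silicon nitride: E = 308.9 GPa, ρ = 3160 kg/m³
  maraging steel: E = 183.6 GPa, ρ = 8009 kg/m³
  elm: M = 3.30×10⁻³
  silicon nitride: M = 2.14×10⁻³
  epoxy: M = 1.19×10⁻³
  titanium alloy: M = 1.09×10⁻³
  nickel superalloy: M = 0.721×10⁻³
  maraging steel: M = 0.710×10⁻³
The maximum is for elm.

elm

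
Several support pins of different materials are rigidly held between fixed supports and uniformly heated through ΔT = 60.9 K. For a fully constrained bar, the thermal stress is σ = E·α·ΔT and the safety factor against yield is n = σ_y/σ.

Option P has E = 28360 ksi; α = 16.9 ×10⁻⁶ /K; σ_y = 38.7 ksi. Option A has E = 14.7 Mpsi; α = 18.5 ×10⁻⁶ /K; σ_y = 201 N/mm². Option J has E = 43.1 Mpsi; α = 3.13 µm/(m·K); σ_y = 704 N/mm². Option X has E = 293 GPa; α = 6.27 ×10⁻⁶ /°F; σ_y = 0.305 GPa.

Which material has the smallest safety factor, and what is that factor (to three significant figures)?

Converting E to GPa, α to ×10⁻⁶/K, σ_y to MPa, then σ and n for each:
  option P: E = 195.5, α = 16.9, σ_y = 266.8 → σ = 201 MPa, n = 1.33
  option A: E = 101.4, α = 18.5, σ_y = 201.0 → σ = 114 MPa, n = 1.76
  option J: E = 297.2, α = 3.13, σ_y = 704.0 → σ = 56.6 MPa, n = 12.4
  option X: E = 293.0, α = 11.3, σ_y = 305.0 → σ = 201 MPa, n = 1.51
Option P has the lowest safety factor, n = 1.33.

option P, n = 1.33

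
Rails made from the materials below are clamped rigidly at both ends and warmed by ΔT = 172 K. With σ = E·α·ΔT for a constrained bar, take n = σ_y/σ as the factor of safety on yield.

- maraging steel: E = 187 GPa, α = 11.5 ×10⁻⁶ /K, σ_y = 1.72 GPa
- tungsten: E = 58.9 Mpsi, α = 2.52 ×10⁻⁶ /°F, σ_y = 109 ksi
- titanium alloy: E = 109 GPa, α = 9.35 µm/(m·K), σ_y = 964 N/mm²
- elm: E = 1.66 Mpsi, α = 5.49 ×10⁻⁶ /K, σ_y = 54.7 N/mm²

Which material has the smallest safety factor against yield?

tungsten

Per material, after unit conversion:
  maraging steel: E = 187.0, α = 11.5, σ_y = 1720 → σ = 370 MPa, n = 4.65
  tungsten: E = 406.1, α = 4.54, σ_y = 751.5 → σ = 317 MPa, n = 2.37
  titanium alloy: E = 109.0, α = 9.35, σ_y = 964.0 → σ = 175 MPa, n = 5.50
  elm: E = 11.45, α = 5.49, σ_y = 54.70 → σ = 10.8 MPa, n = 5.06
Smallest n: tungsten with n = 2.37.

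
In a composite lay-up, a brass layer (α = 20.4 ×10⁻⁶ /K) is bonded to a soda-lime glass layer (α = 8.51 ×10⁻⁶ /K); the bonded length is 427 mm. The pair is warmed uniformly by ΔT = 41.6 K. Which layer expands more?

α(brass) = 20.4×10⁻⁶/K vs α(soda-lime glass) = 8.51×10⁻⁶/K.
Higher α expands more for the same ΔT: brass.

brass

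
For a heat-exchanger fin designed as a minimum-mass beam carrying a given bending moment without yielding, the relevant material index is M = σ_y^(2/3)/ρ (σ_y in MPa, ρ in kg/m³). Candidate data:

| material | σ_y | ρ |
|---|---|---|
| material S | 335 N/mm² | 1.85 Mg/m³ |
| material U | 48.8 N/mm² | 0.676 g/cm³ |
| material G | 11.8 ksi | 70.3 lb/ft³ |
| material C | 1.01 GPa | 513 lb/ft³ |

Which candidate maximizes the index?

Normalizing units and computing the index:
  material S: σ_y = 335.0 MPa, ρ = 1850 kg/m³
  material U: σ_y = 48.80 MPa, ρ = 676.0 kg/m³
  material G: σ_y = 81.36 MPa, ρ = 1126 kg/m³
  material C: σ_y = 1010 MPa, ρ = 8217 kg/m³
  material S: M = 26.1×10⁻³
  material U: M = 19.8×10⁻³
  material G: M = 16.7×10⁻³
  material C: M = 12.3×10⁻³
Material S ranks first.

material S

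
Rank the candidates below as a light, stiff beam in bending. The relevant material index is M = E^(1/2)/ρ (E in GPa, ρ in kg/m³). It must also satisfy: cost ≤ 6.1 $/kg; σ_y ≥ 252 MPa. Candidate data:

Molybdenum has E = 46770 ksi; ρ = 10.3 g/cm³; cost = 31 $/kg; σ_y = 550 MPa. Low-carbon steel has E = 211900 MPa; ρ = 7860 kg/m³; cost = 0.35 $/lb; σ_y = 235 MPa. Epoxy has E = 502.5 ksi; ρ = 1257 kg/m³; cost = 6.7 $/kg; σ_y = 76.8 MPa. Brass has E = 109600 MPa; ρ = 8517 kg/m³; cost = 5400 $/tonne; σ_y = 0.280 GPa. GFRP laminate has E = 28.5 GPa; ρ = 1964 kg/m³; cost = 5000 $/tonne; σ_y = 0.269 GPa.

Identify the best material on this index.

Screen on constraints: cost ≤ 6.1 $/kg; σ_y ≥ 252 MPa. Survivors: brass, GFRP laminate.
After converting to SI:
  brass: E = 109.6 GPa, ρ = 8517 kg/m³
  GFRP laminate: E = 28.50 GPa, ρ = 1964 kg/m³
  GFRP laminate: M = 2.72×10⁻³
  brass: M = 1.23×10⁻³
The maximum is for GFRP laminate.

GFRP laminate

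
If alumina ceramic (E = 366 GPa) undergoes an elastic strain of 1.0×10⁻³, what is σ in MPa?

366 MPa

σ = E·ε = 366000 MPa × 1.0×10⁻³ = 366 MPa.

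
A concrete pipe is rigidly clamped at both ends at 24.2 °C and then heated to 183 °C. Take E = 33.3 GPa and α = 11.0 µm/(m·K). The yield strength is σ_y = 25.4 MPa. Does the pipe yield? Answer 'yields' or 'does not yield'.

ΔT = 158.8 K. Constrained thermal stress σ = E·α·ΔT = 33.30×10³ MPa × 11.0×10⁻⁶ × 158.8 = 58.2 MPa (compressive).
Compare to σ_y = 25.4 MPa: σ ≥ σ_y, so it yields.

yields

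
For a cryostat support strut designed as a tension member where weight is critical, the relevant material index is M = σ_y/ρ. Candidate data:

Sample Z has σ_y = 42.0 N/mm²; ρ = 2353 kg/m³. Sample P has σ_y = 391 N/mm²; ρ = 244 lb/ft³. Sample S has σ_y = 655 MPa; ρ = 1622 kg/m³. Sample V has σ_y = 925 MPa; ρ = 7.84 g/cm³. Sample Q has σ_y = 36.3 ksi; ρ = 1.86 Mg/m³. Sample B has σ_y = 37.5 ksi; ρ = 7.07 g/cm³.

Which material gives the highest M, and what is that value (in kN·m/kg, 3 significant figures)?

Normalizing units and computing the index:
  sample Z: σ_y = 42.00 MPa, ρ = 2353 kg/m³
  sample P: σ_y = 391.0 MPa, ρ = 3909 kg/m³
  sample S: σ_y = 655.0 MPa, ρ = 1622 kg/m³
  sample V: σ_y = 925.0 MPa, ρ = 7840 kg/m³
  sample Q: σ_y = 250.3 MPa, ρ = 1860 kg/m³
  sample B: σ_y = 258.6 MPa, ρ = 7070 kg/m³
  sample S: M = 404 kN·m/kg
  sample Q: M = 135 kN·m/kg
  sample V: M = 118 kN·m/kg
  sample P: M = 100 kN·m/kg
  sample B: M = 36.6 kN·m/kg
  sample Z: M = 17.8 kN·m/kg
The maximum is for sample S.

sample S, M = 404 kN·m/kg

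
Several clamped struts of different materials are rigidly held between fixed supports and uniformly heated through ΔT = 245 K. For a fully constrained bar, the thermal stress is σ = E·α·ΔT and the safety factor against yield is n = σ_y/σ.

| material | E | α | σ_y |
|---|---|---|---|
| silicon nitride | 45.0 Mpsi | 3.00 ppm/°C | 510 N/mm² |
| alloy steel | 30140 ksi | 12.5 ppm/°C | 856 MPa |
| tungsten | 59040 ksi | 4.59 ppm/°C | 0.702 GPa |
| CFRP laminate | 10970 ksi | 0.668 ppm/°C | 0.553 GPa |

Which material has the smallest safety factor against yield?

In consistent units (E in GPa, α in ×10⁻⁶/K, σ_y in MPa):
  silicon nitride: E = 310.3, α = 3.00, σ_y = 510.0 → σ = 228 MPa, n = 2.24
  alloy steel: E = 207.8, α = 12.5, σ_y = 856.0 → σ = 636 MPa, n = 1.35
  tungsten: E = 407.1, α = 4.59, σ_y = 702.0 → σ = 458 MPa, n = 1.53
  CFRP laminate: E = 75.64, α = 0.668, σ_y = 553.0 → σ = 12.4 MPa, n = 44.7
The minimum is alloy steel at n = 1.35.

alloy steel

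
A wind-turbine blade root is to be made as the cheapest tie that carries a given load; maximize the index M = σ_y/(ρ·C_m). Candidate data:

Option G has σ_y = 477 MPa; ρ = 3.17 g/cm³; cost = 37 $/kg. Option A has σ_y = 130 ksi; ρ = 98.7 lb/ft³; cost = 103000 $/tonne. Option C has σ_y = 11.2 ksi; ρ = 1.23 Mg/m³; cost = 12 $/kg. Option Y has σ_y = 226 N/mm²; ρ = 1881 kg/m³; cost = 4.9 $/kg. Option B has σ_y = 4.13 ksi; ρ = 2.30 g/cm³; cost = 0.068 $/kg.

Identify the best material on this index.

option B

Convert each candidate to consistent units, then evaluate M:
  option G: σ_y = 477.0 MPa, ρ = 3170 kg/m³, cost = 37.00 $/kg
  option A: σ_y = 896.3 MPa, ρ = 1581 kg/m³, cost = 103.0 $/kg
  option C: σ_y = 77.22 MPa, ρ = 1230 kg/m³, cost = 12.00 $/kg
  option Y: σ_y = 226.0 MPa, ρ = 1881 kg/m³, cost = 4.900 $/kg
  option B: σ_y = 28.48 MPa, ρ = 2300 kg/m³, cost = 0.06800 $/kg
  option B: M = 182 kN·m per $
  option Y: M = 24.5 kN·m per $
  option A: M = 5.50 kN·m per $
  option C: M = 5.23 kN·m per $
  option G: M = 4.07 kN·m per $
The maximum is for option B.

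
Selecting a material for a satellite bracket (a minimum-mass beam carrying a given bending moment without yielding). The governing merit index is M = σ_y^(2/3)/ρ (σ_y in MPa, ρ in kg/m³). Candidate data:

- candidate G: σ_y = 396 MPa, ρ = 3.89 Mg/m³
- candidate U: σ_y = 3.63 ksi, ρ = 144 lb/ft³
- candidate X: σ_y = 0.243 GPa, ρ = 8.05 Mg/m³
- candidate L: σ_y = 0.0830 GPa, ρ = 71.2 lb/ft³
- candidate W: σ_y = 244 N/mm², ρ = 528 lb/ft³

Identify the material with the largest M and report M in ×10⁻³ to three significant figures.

Convert each candidate to consistent units, then evaluate M:
  candidate G: σ_y = 396.0 MPa, ρ = 3890 kg/m³
  candidate U: σ_y = 25.03 MPa, ρ = 2307 kg/m³
  candidate X: σ_y = 243.0 MPa, ρ = 8050 kg/m³
  candidate L: σ_y = 83.00 MPa, ρ = 1141 kg/m³
  candidate W: σ_y = 244.0 MPa, ρ = 8458 kg/m³
  candidate L: M = 16.7×10⁻³
  candidate G: M = 13.9×10⁻³
  candidate X: M = 4.84×10⁻³
  candidate W: M = 4.62×10⁻³
  candidate U: M = 3.71×10⁻³
Highest index: candidate L.

candidate L, M = 16.7×10⁻³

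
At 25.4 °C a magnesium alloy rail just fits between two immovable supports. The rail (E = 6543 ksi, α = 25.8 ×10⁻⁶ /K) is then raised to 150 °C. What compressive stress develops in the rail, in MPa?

E = 6543 ksi = 45.11 GPa.
ΔT = 124.6 K. Constrained thermal stress σ = E·α·ΔT = 45.11×10³ MPa × 25.8×10⁻⁶ × 124.6 = 145 MPa (compressive).

145 MPa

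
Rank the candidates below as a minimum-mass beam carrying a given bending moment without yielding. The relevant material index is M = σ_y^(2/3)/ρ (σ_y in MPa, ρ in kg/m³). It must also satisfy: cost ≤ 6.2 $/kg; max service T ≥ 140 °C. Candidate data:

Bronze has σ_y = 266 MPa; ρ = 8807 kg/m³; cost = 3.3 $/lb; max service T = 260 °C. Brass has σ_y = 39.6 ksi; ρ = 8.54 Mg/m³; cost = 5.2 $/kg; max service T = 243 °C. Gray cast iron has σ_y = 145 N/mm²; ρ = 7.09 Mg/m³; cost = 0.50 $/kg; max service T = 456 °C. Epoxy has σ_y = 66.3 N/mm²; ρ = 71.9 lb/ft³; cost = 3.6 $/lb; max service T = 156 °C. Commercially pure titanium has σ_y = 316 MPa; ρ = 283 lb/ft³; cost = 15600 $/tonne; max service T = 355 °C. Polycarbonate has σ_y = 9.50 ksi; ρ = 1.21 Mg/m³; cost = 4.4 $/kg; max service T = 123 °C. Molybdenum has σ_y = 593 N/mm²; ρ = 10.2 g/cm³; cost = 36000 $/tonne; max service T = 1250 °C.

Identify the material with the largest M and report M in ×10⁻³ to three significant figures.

brass, M = 4.93×10⁻³

Screen on constraints: cost ≤ 6.2 $/kg; max service T ≥ 140 °C. Survivors: brass, gray cast iron.
In SI units:
  brass: σ_y = 273.0 MPa, ρ = 8540 kg/m³
  gray cast iron: σ_y = 145.0 MPa, ρ = 7090 kg/m³
  brass: M = 4.93×10⁻³
  gray cast iron: M = 3.89×10⁻³
Brass has the largest M.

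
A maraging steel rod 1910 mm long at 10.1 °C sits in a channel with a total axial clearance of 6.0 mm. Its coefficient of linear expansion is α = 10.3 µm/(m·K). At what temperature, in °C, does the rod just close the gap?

α·L₀·ΔT = 6.0 mm ⇒ ΔT = 6.0 / (10.3×10⁻⁶ × 1910.0) = 305.0 K.
T = 10.1 + 305.0 = 315.1 °C.

315 °C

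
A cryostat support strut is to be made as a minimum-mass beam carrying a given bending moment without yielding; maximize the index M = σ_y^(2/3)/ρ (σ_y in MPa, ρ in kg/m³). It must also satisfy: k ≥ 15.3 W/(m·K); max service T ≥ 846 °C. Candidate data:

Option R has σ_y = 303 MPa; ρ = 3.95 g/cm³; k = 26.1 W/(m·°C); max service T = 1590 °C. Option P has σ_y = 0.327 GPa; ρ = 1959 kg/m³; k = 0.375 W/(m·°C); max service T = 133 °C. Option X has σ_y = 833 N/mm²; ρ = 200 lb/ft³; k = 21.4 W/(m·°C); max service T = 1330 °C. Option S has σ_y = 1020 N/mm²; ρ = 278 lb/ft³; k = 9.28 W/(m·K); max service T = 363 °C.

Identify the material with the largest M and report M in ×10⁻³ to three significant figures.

Screen on constraints: k ≥ 15.3 W/(m·K); max service T ≥ 846 °C. Survivors: option R, option X.
In SI units:
  option R: σ_y = 303.0 MPa, ρ = 3950 kg/m³
  option X: σ_y = 833.0 MPa, ρ = 3204 kg/m³
  option X: M = 27.6×10⁻³
  option R: M = 11.4×10⁻³
Option X has the largest M.

option X, M = 27.6×10⁻³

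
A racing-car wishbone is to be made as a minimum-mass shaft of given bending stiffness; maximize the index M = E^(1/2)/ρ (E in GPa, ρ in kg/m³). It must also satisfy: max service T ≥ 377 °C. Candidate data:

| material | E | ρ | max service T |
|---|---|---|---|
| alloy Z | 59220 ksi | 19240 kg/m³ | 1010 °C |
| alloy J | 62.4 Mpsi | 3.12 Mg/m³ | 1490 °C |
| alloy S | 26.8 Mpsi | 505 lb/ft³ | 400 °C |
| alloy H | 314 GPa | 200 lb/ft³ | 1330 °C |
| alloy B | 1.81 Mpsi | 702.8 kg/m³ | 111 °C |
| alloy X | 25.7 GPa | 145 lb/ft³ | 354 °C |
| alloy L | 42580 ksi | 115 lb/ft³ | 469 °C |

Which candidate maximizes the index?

alloy L

Screen on constraints: max service T ≥ 377 °C. Survivors: alloy Z, alloy J, alloy S, alloy H, alloy L.
In SI units:
  alloy Z: E = 408.3 GPa, ρ = 19240 kg/m³
  alloy J: E = 430.2 GPa, ρ = 3120 kg/m³
  alloy S: E = 184.8 GPa, ρ = 8089 kg/m³
  alloy H: E = 314.0 GPa, ρ = 3204 kg/m³
  alloy L: E = 293.6 GPa, ρ = 1842 kg/m³
  alloy L: M = 9.30×10⁻³
  alloy J: M = 6.65×10⁻³
  alloy H: M = 5.53×10⁻³
  alloy S: M = 1.68×10⁻³
  alloy Z: M = 1.05×10⁻³
Highest index: alloy L.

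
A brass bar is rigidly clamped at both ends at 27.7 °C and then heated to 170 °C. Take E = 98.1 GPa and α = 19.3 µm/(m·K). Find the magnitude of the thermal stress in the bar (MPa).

269 MPa

ΔT = 142.3 K. Constrained thermal stress σ = E·α·ΔT = 98.10×10³ MPa × 19.3×10⁻⁶ × 142.3 = 269 MPa (compressive).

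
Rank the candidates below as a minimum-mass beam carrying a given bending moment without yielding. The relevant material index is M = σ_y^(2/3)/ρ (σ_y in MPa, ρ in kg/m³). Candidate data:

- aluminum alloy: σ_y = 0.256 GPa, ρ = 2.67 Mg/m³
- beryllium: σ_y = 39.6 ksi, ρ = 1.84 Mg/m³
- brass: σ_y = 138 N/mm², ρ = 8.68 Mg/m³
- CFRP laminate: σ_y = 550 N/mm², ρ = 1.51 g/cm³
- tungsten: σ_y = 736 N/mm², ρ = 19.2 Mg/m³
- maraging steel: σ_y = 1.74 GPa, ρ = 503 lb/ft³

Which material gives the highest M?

CFRP laminate

In SI units:
  aluminum alloy: σ_y = 256.0 MPa, ρ = 2670 kg/m³
  beryllium: σ_y = 273.0 MPa, ρ = 1840 kg/m³
  brass: σ_y = 138.0 MPa, ρ = 8680 kg/m³
  CFRP laminate: σ_y = 550.0 MPa, ρ = 1510 kg/m³
  tungsten: σ_y = 736.0 MPa, ρ = 19200 kg/m³
  maraging steel: σ_y = 1740 MPa, ρ = 8057 kg/m³
  CFRP laminate: M = 44.5×10⁻³
  beryllium: M = 22.9×10⁻³
  maraging steel: M = 18.0×10⁻³
  aluminum alloy: M = 15.1×10⁻³
  tungsten: M = 4.25×10⁻³
  brass: M = 3.08×10⁻³
CFRP laminate has the largest M.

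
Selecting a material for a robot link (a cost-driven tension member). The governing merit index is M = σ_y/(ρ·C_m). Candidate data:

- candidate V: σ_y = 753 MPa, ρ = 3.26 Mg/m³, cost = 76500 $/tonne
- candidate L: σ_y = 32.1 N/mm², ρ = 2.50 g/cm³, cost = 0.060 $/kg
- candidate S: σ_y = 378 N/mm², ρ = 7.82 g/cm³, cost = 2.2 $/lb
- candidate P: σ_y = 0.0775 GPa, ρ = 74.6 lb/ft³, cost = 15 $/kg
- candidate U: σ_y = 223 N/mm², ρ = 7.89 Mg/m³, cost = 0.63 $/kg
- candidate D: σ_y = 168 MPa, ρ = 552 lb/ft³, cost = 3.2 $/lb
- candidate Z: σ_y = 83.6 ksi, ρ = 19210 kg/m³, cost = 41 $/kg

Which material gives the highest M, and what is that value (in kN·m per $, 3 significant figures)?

After converting to SI:
  candidate V: σ_y = 753.0 MPa, ρ = 3260 kg/m³, cost = 76.50 $/kg
  candidate L: σ_y = 32.10 MPa, ρ = 2500 kg/m³, cost = 0.06000 $/kg
  candidate S: σ_y = 378.0 MPa, ρ = 7820 kg/m³, cost = 4.850 $/kg
  candidate P: σ_y = 77.50 MPa, ρ = 1195 kg/m³, cost = 15.00 $/kg
  candidate U: σ_y = 223.0 MPa, ρ = 7890 kg/m³, cost = 0.6300 $/kg
  candidate D: σ_y = 168.0 MPa, ρ = 8842 kg/m³, cost = 7.055 $/kg
  candidate Z: σ_y = 576.4 MPa, ρ = 19210 kg/m³, cost = 41.00 $/kg
  candidate L: M = 214 kN·m per $
  candidate U: M = 44.9 kN·m per $
  candidate S: M = 9.97 kN·m per $
  candidate P: M = 4.32 kN·m per $
  candidate V: M = 3.02 kN·m per $
  candidate D: M = 2.69 kN·m per $
  candidate Z: M = 0.732 kN·m per $
The maximum is for candidate L.

candidate L, M = 214 kN·m per $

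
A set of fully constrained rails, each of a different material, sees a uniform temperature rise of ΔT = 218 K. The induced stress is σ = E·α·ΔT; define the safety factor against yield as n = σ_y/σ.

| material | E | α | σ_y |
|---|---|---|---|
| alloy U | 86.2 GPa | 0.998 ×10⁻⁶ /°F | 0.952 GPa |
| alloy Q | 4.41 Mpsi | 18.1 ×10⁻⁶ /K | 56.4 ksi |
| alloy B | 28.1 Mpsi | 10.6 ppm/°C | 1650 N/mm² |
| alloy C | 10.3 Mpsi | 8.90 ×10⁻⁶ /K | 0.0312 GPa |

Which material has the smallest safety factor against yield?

Converting E to GPa, α to ×10⁻⁶/K, σ_y to MPa, then σ and n for each:
  alloy U: E = 86.20, α = 1.80, σ_y = 952.0 → σ = 33.8 MPa, n = 28.2
  alloy Q: E = 30.41, α = 18.1, σ_y = 388.9 → σ = 120 MPa, n = 3.24
  alloy B: E = 193.7, α = 10.6, σ_y = 1650 → σ = 448 MPa, n = 3.69
  alloy C: E = 71.02, α = 8.90, σ_y = 31.20 → σ = 138 MPa, n = 0.226
Alloy C has the lowest safety factor, n = 0.226.

alloy C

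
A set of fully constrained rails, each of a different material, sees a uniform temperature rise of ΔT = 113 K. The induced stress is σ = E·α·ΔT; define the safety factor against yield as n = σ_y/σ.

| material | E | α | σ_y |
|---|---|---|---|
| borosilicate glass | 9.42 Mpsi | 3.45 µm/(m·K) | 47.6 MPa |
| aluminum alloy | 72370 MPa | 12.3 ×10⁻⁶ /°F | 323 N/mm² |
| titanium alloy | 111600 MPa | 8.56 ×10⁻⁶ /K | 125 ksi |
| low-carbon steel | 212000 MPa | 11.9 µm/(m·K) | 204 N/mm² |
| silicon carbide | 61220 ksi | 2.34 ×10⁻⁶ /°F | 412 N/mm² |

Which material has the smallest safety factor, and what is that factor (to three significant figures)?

Per material, after unit conversion:
  borosilicate glass: E = 64.95, α = 3.45, σ_y = 47.60 → σ = 25.3 MPa, n = 1.88
  aluminum alloy: E = 72.37, α = 22.1, σ_y = 323.0 → σ = 181 MPa, n = 1.78
  titanium alloy: E = 111.6, α = 8.56, σ_y = 861.8 → σ = 108 MPa, n = 7.98
  low-carbon steel: E = 212.0, α = 11.9, σ_y = 204.0 → σ = 285 MPa, n = 0.716
  silicon carbide: E = 422.1, α = 4.21, σ_y = 412.0 → σ = 201 MPa, n = 2.05
Smallest n: low-carbon steel with n = 0.716.

low-carbon steel, n = 0.716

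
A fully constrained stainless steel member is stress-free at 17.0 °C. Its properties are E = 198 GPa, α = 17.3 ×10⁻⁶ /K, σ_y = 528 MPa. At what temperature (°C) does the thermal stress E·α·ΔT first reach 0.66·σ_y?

119 °C

E·α·ΔT = 348.5 MPa ⇒ ΔT = 348.5 / (198.0×10³ × 17.3×10⁻⁶) = 101.7 K.
T = 17.0 + 101.7 = 118.7 °C.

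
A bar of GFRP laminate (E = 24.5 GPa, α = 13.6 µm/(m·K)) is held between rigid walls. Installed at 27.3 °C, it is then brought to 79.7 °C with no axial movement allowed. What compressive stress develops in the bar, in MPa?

17.5 MPa

ΔT = 52.40 K. Constrained thermal stress σ = E·α·ΔT = 24.50×10³ MPa × 13.6×10⁻⁶ × 52.40 = 17.5 MPa (compressive).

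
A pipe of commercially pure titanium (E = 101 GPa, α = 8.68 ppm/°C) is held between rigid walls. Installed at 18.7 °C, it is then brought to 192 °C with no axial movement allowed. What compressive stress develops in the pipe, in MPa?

ΔT = 173.3 K. Constrained thermal stress σ = E·α·ΔT = 101.0×10³ MPa × 8.68×10⁻⁶ × 173.3 = 152 MPa (compressive).

152 MPa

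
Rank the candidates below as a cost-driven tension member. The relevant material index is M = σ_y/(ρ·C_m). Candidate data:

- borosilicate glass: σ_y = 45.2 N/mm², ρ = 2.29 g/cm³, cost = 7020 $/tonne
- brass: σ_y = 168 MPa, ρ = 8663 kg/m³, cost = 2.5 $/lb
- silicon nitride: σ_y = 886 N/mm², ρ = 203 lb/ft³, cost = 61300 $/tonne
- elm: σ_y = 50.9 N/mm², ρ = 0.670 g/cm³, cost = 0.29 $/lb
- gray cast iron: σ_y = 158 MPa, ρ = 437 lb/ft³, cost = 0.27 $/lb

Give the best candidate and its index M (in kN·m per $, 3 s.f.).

elm, M = 119 kN·m per $

Normalizing units and computing the index:
  borosilicate glass: σ_y = 45.20 MPa, ρ = 2290 kg/m³, cost = 7.020 $/kg
  brass: σ_y = 168.0 MPa, ρ = 8663 kg/m³, cost = 5.511 $/kg
  silicon nitride: σ_y = 886.0 MPa, ρ = 3252 kg/m³, cost = 61.30 $/kg
  elm: σ_y = 50.90 MPa, ρ = 670.0 kg/m³, cost = 0.6393 $/kg
  gray cast iron: σ_y = 158.0 MPa, ρ = 7000 kg/m³, cost = 0.5952 $/kg
  elm: M = 119 kN·m per $
  gray cast iron: M = 37.9 kN·m per $
  silicon nitride: M = 4.44 kN·m per $
  brass: M = 3.52 kN·m per $
  borosilicate glass: M = 2.81 kN·m per $
The maximum is for elm.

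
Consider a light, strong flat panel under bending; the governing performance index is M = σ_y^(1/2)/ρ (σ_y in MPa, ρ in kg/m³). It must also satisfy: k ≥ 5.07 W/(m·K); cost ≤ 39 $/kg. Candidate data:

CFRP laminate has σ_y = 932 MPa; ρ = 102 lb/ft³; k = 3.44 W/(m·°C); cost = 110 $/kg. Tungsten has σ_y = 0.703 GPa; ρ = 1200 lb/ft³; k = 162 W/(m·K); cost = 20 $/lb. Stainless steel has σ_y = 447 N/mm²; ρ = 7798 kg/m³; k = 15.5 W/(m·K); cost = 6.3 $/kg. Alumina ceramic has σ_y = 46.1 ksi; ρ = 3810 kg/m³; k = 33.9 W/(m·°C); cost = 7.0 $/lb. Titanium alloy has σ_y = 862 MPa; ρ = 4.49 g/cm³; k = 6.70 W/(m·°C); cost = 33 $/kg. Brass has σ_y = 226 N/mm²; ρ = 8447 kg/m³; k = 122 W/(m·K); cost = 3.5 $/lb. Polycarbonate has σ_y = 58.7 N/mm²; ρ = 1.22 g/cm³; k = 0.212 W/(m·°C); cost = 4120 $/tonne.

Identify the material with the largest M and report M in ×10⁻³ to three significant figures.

Screen on constraints: k ≥ 5.07 W/(m·K); cost ≤ 39 $/kg. Survivors: stainless steel, alumina ceramic, titanium alloy, brass.
Normalizing units and computing the index:
  stainless steel: σ_y = 447.0 MPa, ρ = 7798 kg/m³
  alumina ceramic: σ_y = 317.8 MPa, ρ = 3810 kg/m³
  titanium alloy: σ_y = 862.0 MPa, ρ = 4490 kg/m³
  brass: σ_y = 226.0 MPa, ρ = 8447 kg/m³
  titanium alloy: M = 6.54×10⁻³
  alumina ceramic: M = 4.68×10⁻³
  stainless steel: M = 2.71×10⁻³
  brass: M = 1.78×10⁻³
The maximum is for titanium alloy.

titanium alloy, M = 6.54×10⁻³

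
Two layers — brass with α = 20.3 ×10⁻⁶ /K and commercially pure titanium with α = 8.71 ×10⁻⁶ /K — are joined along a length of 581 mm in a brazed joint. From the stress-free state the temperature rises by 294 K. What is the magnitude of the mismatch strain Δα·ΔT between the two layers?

Δα = |20.3 − 8.71|×10⁻⁶/K = 11.6×10⁻⁶/K.
Mismatch strain = Δα·ΔT = 11.6×10⁻⁶ × 294.0 = 3.41×10⁻³.

3.41×10⁻³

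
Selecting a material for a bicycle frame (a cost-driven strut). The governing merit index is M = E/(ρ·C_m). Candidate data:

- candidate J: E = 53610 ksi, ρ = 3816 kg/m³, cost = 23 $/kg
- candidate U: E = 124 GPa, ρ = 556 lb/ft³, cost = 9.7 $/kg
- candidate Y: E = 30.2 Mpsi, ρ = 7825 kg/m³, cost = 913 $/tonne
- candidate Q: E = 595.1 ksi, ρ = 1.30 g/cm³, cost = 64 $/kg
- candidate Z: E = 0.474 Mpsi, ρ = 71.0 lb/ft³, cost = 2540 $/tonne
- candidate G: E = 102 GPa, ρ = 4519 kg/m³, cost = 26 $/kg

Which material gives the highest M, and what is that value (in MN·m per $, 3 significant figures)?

candidate Y, M = 29.1 MN·m per $

After converting to SI:
  candidate J: E = 369.6 GPa, ρ = 3816 kg/m³, cost = 23.00 $/kg
  candidate U: E = 124.0 GPa, ρ = 8906 kg/m³, cost = 9.700 $/kg
  candidate Y: E = 208.2 GPa, ρ = 7825 kg/m³, cost = 0.9130 $/kg
  candidate Q: E = 4.103 GPa, ρ = 1300 kg/m³, cost = 64.00 $/kg
  candidate Z: E = 3.268 GPa, ρ = 1137 kg/m³, cost = 2.540 $/kg
  candidate G: E = 102.0 GPa, ρ = 4519 kg/m³, cost = 26.00 $/kg
  candidate Y: M = 29.1 MN·m per $
  candidate J: M = 4.21 MN·m per $
  candidate U: M = 1.44 MN·m per $
  candidate Z: M = 1.13 MN·m per $
  candidate G: M = 0.868 MN·m per $
  candidate Q: M = 0.0493 MN·m per $
Highest index: candidate Y.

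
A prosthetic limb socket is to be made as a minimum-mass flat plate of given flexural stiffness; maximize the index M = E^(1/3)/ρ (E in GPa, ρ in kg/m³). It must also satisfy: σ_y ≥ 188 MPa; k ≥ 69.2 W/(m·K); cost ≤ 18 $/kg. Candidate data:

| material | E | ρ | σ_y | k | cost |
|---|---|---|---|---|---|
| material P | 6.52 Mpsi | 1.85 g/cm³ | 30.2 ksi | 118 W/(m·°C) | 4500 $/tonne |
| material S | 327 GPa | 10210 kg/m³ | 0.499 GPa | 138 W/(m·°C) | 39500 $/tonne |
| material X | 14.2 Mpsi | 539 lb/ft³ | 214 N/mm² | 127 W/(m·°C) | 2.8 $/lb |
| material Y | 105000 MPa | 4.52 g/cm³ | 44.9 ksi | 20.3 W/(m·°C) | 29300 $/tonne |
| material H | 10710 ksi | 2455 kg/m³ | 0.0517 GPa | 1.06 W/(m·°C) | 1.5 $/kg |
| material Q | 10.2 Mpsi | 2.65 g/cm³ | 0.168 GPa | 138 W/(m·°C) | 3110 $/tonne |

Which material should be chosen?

Screen on constraints: σ_y ≥ 188 MPa; k ≥ 69.2 W/(m·K); cost ≤ 18 $/kg. Survivors: material P, material X.
Normalizing units and computing the index:
  material P: E = 44.95 GPa, ρ = 1850 kg/m³
  material X: E = 97.91 GPa, ρ = 8634 kg/m³
  material P: M = 1.92×10⁻³
  material X: M = 0.534×10⁻³
Highest index: material P.

material P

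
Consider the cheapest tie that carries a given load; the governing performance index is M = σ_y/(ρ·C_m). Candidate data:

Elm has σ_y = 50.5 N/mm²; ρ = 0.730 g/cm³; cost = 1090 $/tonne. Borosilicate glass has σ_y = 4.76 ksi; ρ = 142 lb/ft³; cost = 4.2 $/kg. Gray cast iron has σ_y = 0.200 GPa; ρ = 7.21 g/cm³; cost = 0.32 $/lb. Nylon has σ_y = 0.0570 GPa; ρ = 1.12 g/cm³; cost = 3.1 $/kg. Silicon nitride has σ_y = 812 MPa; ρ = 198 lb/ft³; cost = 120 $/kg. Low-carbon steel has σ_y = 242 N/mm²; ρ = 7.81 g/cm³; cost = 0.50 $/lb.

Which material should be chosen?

elm

Convert each candidate to consistent units, then evaluate M:
  elm: σ_y = 50.50 MPa, ρ = 730.0 kg/m³, cost = 1.090 $/kg
  borosilicate glass: σ_y = 32.82 MPa, ρ = 2275 kg/m³, cost = 4.200 $/kg
  gray cast iron: σ_y = 200.0 MPa, ρ = 7210 kg/m³, cost = 0.7055 $/kg
  nylon: σ_y = 57.00 MPa, ρ = 1120 kg/m³, cost = 3.100 $/kg
  silicon nitride: σ_y = 812.0 MPa, ρ = 3172 kg/m³, cost = 120.0 $/kg
  low-carbon steel: σ_y = 242.0 MPa, ρ = 7810 kg/m³, cost = 1.102 $/kg
  elm: M = 63.5 kN·m per $
  gray cast iron: M = 39.3 kN·m per $
  low-carbon steel: M = 28.1 kN·m per $
  nylon: M = 16.4 kN·m per $
  borosilicate glass: M = 3.44 kN·m per $
  silicon nitride: M = 2.13 kN·m per $
The maximum is for elm.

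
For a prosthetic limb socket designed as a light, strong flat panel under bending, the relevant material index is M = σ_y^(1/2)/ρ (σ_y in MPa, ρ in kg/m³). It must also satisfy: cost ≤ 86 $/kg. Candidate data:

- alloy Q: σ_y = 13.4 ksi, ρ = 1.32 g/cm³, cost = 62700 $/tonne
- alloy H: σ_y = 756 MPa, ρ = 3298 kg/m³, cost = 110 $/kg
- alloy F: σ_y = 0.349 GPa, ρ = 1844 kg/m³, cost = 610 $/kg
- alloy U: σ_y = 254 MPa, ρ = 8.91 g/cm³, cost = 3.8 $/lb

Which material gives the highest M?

Screen on constraints: cost ≤ 86 $/kg. Survivors: alloy Q, alloy U.
In SI units:
  alloy Q: σ_y = 92.39 MPa, ρ = 1320 kg/m³
  alloy U: σ_y = 254.0 MPa, ρ = 8910 kg/m³
  alloy Q: M = 7.28×10⁻³
  alloy U: M = 1.79×10⁻³
Alloy Q ranks first.

alloy Q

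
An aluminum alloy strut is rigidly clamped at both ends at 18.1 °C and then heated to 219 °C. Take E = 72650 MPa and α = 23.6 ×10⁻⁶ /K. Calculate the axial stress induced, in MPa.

344 MPa

E = 72650 MPa = 72.65 GPa.
ΔT = 200.9 K. Constrained thermal stress σ = E·α·ΔT = 72.65×10³ MPa × 23.6×10⁻⁶ × 200.9 = 344 MPa (compressive).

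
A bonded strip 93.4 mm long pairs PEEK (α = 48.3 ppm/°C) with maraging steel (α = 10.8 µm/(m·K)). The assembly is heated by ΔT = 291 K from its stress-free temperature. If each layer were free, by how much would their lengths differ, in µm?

Δα = |48.3 − 10.8|×10⁻⁶/K = 37.5×10⁻⁶/K.
ΔL_mismatch = Δα·L·ΔT = 37.5×10⁻⁶ × 93.4 mm × 291.0 K = 1020 µm.

1020 µm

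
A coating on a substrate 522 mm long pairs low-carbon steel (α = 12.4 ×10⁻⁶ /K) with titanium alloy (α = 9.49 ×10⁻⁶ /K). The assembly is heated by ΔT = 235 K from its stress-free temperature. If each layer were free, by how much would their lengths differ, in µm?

Δα = |12.4 − 9.49|×10⁻⁶/K = 2.91×10⁻⁶/K.
ΔL_mismatch = Δα·L·ΔT = 2.91×10⁻⁶ × 522.0 mm × 235.0 K = 357 µm.

357 µm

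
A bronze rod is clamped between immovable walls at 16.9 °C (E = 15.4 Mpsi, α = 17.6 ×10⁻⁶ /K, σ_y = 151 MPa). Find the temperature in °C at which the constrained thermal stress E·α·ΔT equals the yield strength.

E = 15.4 Mpsi = 106.2 GPa.
E·α·ΔT = 151.0 MPa ⇒ ΔT = 151.0 / (106.2×10³ × 17.6×10⁻⁶) = 80.80 K.
T = 16.9 + 80.80 = 97.70 °C.

97.7 °C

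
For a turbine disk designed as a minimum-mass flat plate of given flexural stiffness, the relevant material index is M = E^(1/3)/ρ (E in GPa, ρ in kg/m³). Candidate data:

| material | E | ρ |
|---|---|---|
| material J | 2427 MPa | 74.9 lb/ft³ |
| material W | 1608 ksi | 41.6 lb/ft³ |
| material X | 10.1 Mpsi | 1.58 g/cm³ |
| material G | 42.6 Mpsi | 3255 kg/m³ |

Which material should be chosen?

material W

Convert each candidate to consistent units, then evaluate M:
  material J: E = 2.427 GPa, ρ = 1200 kg/m³
  material W: E = 11.09 GPa, ρ = 666.4 kg/m³
  material X: E = 69.64 GPa, ρ = 1580 kg/m³
  material G: E = 293.7 GPa, ρ = 3255 kg/m³
  material W: M = 3.35×10⁻³
  material X: M = 2.60×10⁻³
  material G: M = 2.04×10⁻³
  material J: M = 1.12×10⁻³
Material W has the largest M.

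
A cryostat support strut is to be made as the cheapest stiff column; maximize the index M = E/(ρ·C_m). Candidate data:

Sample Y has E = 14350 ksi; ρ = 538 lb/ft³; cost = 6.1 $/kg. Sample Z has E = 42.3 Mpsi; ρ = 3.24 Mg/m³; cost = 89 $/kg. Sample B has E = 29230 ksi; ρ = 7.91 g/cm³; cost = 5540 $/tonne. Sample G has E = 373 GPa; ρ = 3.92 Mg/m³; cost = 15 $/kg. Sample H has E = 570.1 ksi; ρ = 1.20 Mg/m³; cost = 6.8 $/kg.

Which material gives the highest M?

sample G

Convert each candidate to consistent units, then evaluate M:
  sample Y: E = 98.94 GPa, ρ = 8618 kg/m³, cost = 6.100 $/kg
  sample Z: E = 291.6 GPa, ρ = 3240 kg/m³, cost = 89.00 $/kg
  sample B: E = 201.5 GPa, ρ = 7910 kg/m³, cost = 5.540 $/kg
  sample G: E = 373.0 GPa, ρ = 3920 kg/m³, cost = 15.00 $/kg
  sample H: E = 3.931 GPa, ρ = 1200 kg/m³, cost = 6.800 $/kg
  sample G: M = 6.34 MN·m per $
  sample B: M = 4.60 MN·m per $
  sample Y: M = 1.88 MN·m per $
  sample Z: M = 1.01 MN·m per $
  sample H: M = 0.482 MN·m per $
The maximum is for sample G.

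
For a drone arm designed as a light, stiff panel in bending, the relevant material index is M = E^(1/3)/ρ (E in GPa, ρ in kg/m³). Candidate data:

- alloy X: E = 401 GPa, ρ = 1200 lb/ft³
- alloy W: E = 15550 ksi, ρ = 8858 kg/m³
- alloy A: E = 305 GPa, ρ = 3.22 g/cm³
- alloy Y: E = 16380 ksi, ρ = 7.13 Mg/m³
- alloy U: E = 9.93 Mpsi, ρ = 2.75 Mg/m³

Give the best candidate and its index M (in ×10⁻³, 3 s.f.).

alloy A, M = 2.09×10⁻³

After converting to SI:
  alloy X: E = 401.0 GPa, ρ = 19220 kg/m³
  alloy W: E = 107.2 GPa, ρ = 8858 kg/m³
  alloy A: E = 305.0 GPa, ρ = 3220 kg/m³
  alloy Y: E = 112.9 GPa, ρ = 7130 kg/m³
  alloy U: E = 68.46 GPa, ρ = 2750 kg/m³
  alloy A: M = 2.09×10⁻³
  alloy U: M = 1.49×10⁻³
  alloy Y: M = 0.678×10⁻³
  alloy W: M = 0.536×10⁻³
  alloy X: M = 0.384×10⁻³
The maximum is for alloy A.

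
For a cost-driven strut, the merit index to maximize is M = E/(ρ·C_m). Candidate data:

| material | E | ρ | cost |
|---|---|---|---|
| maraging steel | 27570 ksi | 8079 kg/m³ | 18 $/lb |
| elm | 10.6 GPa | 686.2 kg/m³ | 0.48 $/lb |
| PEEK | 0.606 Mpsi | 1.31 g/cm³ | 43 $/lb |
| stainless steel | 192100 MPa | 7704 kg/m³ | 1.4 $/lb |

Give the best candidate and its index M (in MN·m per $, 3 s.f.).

elm, M = 14.6 MN·m per $

After converting to SI:
  maraging steel: E = 190.1 GPa, ρ = 8079 kg/m³, cost = 39.68 $/kg
  elm: E = 10.60 GPa, ρ = 686.2 kg/m³, cost = 1.058 $/kg
  PEEK: E = 4.178 GPa, ρ = 1310 kg/m³, cost = 94.80 $/kg
  stainless steel: E = 192.1 GPa, ρ = 7704 kg/m³, cost = 3.086 $/kg
  elm: M = 14.6 MN·m per $
  stainless steel: M = 8.08 MN·m per $
  maraging steel: M = 0.593 MN·m per $
  PEEK: M = 0.0336 MN·m per $
Highest index: elm.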